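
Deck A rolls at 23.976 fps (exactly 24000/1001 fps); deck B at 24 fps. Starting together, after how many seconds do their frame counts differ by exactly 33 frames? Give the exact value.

1376.375 seconds

The gap grows by |24 − 24000/1001| = 24/1001 frames per second.
Time for a 33-frame gap: 33 ÷ (24/1001) = 1376.375 s.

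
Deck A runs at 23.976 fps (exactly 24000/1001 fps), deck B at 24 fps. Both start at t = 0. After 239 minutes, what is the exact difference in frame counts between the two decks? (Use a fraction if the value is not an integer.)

239 min = 14340 s.
A emits 24000/1001 × 14340 = 344160000/1001 frames; B emits 24 × 14340 = 344160.
Difference = 344160/1001 frames (≈ 343.8162); B is ahead of A.

344160/1001 frames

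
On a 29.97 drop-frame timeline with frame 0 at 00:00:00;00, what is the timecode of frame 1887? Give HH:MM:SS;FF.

Each 10-minute DF block holds 10 × 60 × 30 − 9 × 2 = 17982 frames. 1887 ÷ 17982 → 0 full blocks, remainder 1887.
Within the partial block the first minute is 1800 frames and each further minute 1798, so 1 further minute boundary passed. Total skipped labels = 18 × 0 + 2 × 1 = 2.
Non-drop label index = 1887 + 2 = 1889; at 30 labels/s that is 00:01:02:29, i.e. DF 00:01:02;29.

00:01:02;29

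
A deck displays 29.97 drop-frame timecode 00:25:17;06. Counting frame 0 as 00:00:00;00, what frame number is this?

As if non-drop at 30 labels/s: (0 × 3600 + 25 × 60 + 17) × 30 + 6 = 45516.
Minute boundaries passed: 25; those not divisible by 10: 25 − 2 = 23; dropped labels = 2 × 23 = 46.
Actual frame index = 45516 − 46 = 45470.

45470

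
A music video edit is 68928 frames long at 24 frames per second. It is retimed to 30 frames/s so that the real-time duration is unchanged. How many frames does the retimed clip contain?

86160 frames

Target frames = source frames × (target rate / source rate) = 68928 × (30)/(24) = 68928 × 5/4 = 86160.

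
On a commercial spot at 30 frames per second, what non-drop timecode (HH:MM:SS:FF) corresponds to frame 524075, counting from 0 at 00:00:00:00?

524075 ÷ 30 = 17469 full seconds, remainder 5 frames.
17469 s = 4 h 51 min 9 s.
Timecode: 04:51:09:05.

04:51:09:05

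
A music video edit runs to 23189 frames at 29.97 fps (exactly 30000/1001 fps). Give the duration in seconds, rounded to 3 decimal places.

773.740 seconds

Running time = 23189 × 1001/30000 = 23212189/30000 s ≈ 773.740 s.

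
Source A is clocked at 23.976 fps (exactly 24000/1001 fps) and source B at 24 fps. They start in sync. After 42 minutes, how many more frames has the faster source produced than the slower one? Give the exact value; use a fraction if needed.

42 min = 2520 s.
A emits 24000/1001 × 2520 = 8640000/143 frames; B emits 24 × 2520 = 60480.
Difference = 8640/143 frames (≈ 60.4196); B is ahead of A.

8640/143 frames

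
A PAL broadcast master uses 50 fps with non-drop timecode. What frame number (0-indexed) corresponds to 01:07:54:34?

Total seconds to the label: (1 × 3600 + 7 × 60 + 54) = 4074.
Frame index = 4074 × 50 + 34 = 203734.

203734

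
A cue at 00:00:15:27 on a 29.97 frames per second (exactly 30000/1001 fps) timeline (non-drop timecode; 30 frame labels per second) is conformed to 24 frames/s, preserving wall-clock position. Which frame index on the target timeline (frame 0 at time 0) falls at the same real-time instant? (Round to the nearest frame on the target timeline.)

frame 382

Source frame index: (0×3600 + 0×60 + 15) × 30 + 27 = 477.
Real time: 477 / (30000/1001) = 159159/10000 s.
Target frame: (159159/10000) × (24) = 477477/1250 ≈ 381.982 → 382.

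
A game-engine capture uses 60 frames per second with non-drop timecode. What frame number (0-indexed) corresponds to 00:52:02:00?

187320

Total seconds to the label: (0 × 3600 + 52 × 60 + 2) = 3122.
Frame index = 3122 × 60 + 0 = 187320.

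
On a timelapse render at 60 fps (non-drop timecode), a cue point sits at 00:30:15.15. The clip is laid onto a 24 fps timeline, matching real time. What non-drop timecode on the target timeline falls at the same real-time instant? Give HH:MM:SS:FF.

00:30:15:06

Source frame index: (0×3600 + 30×60 + 15) × 60 + 15 = 108915.
Real time: 108915 / (60) = 7261/4 s.
Target frame: (7261/4) × (24) = 43566.
At 24 labels/s: frame 43566 → 00:30:15:06.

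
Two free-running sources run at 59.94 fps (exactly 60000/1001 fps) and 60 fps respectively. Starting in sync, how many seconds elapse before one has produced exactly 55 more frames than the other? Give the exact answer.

The gap grows by |60 − 60000/1001| = 60/1001 frames per second.
Time for a 55-frame gap: 55 ÷ (60/1001) = 11011/12 s.

11011/12 seconds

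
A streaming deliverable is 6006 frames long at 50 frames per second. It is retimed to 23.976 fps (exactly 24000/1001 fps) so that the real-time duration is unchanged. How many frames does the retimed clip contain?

2880 frames

Target frames = source frames × (target rate / source rate) = 6006 × (24000/1001)/(50) = 6006 × 480/1001 = 2880.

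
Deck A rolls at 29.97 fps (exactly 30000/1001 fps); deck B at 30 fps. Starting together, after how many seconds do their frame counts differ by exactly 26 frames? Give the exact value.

The gap grows by |30 − 30000/1001| = 30/1001 frames per second.
Time for a 26-frame gap: 26 ÷ (30/1001) = 13013/15 s.

13013/15 seconds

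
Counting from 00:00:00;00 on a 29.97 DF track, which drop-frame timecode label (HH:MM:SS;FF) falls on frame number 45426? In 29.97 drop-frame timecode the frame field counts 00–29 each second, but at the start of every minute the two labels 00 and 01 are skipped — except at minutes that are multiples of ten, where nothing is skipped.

Ten DF minutes hold 17982 frames, so frame 45426 lies in block 2 (frames 35964–53945) with 9462 frames into that block.
The block's first minute is 1800 frames and the rest 1798 each; 9462 frames reaches minute 5, so 2 × 18 + 5 × 2 = 46 labels have been skipped so far.
Adding those back, label number 45426 + 46 = 45472 at 30 labels/s is 1515 s + 22 f = 0 h 25 min 15 s frame 22, i.e. 00:25:15;22.

00:25:15;22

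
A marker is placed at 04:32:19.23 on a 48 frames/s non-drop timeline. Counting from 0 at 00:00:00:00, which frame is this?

frame 784295

Total seconds to the label: (4 × 3600 + 32 × 60 + 19) = 16339.
Frame index = 16339 × 48 + 23 = 784295.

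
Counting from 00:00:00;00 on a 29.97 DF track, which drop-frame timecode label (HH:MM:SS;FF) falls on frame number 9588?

Each 10-minute DF block holds 10 × 60 × 30 − 9 × 2 = 17982 frames. 9588 ÷ 17982 → 0 full blocks, remainder 9588.
Within the partial block the first minute is 1800 frames and each further minute 1798, so 5 further minute boundaries passed. Total skipped labels = 18 × 0 + 2 × 5 = 10.
Non-drop label index = 9588 + 10 = 9598; at 30 labels/s that is 00:05:19:28, i.e. DF 00:05:19;28.

00:05:19;28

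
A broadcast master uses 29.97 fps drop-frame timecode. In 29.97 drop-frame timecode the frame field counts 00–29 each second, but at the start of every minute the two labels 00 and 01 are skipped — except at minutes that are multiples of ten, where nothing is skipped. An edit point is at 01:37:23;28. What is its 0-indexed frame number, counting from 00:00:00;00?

As if non-drop at 30 labels/s: (1 × 3600 + 37 × 60 + 23) × 30 + 28 = 175318.
Minute boundaries passed: 97; those not divisible by 10: 97 − 9 = 88; dropped labels = 2 × 88 = 176.
Actual frame index = 175318 − 176 = 175142.

175142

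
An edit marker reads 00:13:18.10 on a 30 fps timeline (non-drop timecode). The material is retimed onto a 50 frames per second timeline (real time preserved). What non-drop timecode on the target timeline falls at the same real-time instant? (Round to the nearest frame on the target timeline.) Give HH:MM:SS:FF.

Source frame index: (0×3600 + 13×60 + 18) × 30 + 10 = 23950.
Real time: 23950 / (30) = 2395/3 s.
Target frame: (2395/3) × (50) = 119750/3 ≈ 39916.667 → 39917.
At 50 labels/s: frame 39917 → 00:13:18:17.

00:13:18:17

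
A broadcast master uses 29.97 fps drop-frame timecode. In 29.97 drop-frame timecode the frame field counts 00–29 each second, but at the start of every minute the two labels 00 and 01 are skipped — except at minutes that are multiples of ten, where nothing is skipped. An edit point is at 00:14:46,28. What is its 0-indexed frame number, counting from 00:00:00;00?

26582

Complete 10-minute blocks: 1, each 17982 frames → 17982.
Remaining 4 whole minutes in the current block: 1800 + 3 × 1798 = 7194 frames.
Within the current minute: 46 × 30 + 28 − 2 = 1406 (labels ;00/;01 skipped at this minute). Total = 17982 + 7194 + 1406 = 26582.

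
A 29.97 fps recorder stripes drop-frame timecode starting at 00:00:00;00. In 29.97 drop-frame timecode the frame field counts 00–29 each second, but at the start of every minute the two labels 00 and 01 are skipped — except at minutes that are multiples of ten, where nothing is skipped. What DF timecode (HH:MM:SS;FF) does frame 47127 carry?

00:26:12;15

Ten DF minutes hold 17982 frames, so frame 47127 lies in block 2 (frames 35964–53945) with 11163 frames into that block.
The block's first minute is 1800 frames and the rest 1798 each; 11163 frames reaches minute 6, so 2 × 18 + 6 × 2 = 48 labels have been skipped so far.
Adding those back, label number 47127 + 48 = 47175 at 30 labels/s is 1572 s + 15 f = 0 h 26 min 12 s frame 15, i.e. 00:26:12;15.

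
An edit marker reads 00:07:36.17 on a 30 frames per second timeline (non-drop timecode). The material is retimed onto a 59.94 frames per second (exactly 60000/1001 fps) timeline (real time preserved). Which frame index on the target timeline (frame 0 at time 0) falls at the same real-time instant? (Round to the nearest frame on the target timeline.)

Source frame index: (0×3600 + 7×60 + 36) × 30 + 17 = 13697.
Real time: 13697 / (30) = 13697/30 s.
Target frame: (13697/30) × (60000/1001) = 27394000/1001 ≈ 27366.633 → 27367.

frame 27367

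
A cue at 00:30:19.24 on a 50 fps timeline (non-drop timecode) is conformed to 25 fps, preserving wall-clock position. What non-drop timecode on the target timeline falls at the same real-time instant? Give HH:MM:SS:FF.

00:30:19:12

Source frame index: (0×3600 + 30×60 + 19) × 50 + 24 = 90974.
Real time: 90974 / (50) = 45487/25 s.
Target frame: (45487/25) × (25) = 45487.
At 25 labels/s: frame 45487 → 00:30:19:12.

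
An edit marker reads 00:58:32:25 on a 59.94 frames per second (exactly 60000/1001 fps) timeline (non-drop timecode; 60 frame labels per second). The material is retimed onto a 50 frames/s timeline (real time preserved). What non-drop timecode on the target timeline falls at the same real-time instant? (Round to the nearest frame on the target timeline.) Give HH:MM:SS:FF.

Source frame index: (0×3600 + 58×60 + 32) × 60 + 25 = 210745.
Real time: 210745 / (60000/1001) = 42191149/12000 s.
Target frame: (42191149/12000) × (50) = 42191149/240 ≈ 175796.454 → 175796.
At 50 labels/s: frame 175796 → 00:58:35:46.

00:58:35:46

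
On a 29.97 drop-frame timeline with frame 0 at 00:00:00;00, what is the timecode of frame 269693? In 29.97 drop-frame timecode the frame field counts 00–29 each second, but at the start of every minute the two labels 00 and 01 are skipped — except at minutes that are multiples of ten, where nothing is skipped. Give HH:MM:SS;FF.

02:29:58;23

Ten DF minutes hold 17982 frames, so frame 269693 lies in block 14 (frames 251748–269729) with 17945 frames into that block.
The block's first minute is 1800 frames and the rest 1798 each; 17945 frames reaches minute 9, so 14 × 18 + 9 × 2 = 270 labels have been skipped so far.
Adding those back, label number 269693 + 270 = 269963 at 30 labels/s is 8998 s + 23 f = 2 h 29 min 58 s frame 23, i.e. 02:29:58;23.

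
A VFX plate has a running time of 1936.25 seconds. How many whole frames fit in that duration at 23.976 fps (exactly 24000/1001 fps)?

46423 frames

Frames = 1936.25 × 24000/1001 = 46470000/1001 ≈ 46423.5764.
Complete frames: 46423.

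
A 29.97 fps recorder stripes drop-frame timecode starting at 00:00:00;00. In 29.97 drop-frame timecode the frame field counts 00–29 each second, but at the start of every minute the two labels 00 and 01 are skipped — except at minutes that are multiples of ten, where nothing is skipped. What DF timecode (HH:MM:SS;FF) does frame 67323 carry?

00:37:26;11

Each 10-minute DF block holds 10 × 60 × 30 − 9 × 2 = 17982 frames. 67323 ÷ 17982 → 3 full blocks, remainder 13377.
Within the partial block the first minute is 1800 frames and each further minute 1798, so 7 further minute boundaries passed. Total skipped labels = 18 × 3 + 2 × 7 = 68.
Non-drop label index = 67323 + 68 = 67391; at 30 labels/s that is 00:37:26:11, i.e. DF 00:37:26;11.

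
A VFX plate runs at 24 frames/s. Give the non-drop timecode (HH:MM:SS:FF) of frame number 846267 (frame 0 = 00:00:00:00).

846267 ÷ 24 = 35261 full seconds, remainder 3 frames.
35261 s = 9 h 47 min 41 s.
Timecode: 09:47:41:03.

09:47:41:03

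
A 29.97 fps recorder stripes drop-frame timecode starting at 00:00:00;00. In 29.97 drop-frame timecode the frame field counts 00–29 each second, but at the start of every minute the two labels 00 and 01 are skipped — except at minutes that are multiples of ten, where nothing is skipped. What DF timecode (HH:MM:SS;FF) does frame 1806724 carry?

Ten DF minutes hold 17982 frames, so frame 1806724 lies in block 100 (frames 1798200–1816181) with 8524 frames into that block.
The block's first minute is 1800 frames and the rest 1798 each; 8524 frames reaches minute 4, so 100 × 18 + 4 × 2 = 1808 labels have been skipped so far.
Adding those back, label number 1806724 + 1808 = 1808532 at 30 labels/s is 60284 s + 12 f = 16 h 44 min 44 s frame 12, i.e. 16:44:44;12.

16:44:44;12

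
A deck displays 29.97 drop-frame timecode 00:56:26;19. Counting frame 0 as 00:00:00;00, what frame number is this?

Complete 10-minute blocks: 5, each 17982 frames → 89910.
Remaining 6 whole minutes in the current block: 1800 + 5 × 1798 = 10790 frames.
Within the current minute: 26 × 30 + 19 − 2 = 797 (labels ;00/;01 skipped at this minute). Total = 89910 + 10790 + 797 = 101497.

101497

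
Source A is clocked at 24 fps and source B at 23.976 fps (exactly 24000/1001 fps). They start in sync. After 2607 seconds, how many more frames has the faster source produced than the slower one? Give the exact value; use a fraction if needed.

A emits 24 × 2607 = 62568 frames; B emits 24000/1001 × 2607 = 5688000/91.
Difference = 5688/91 frames (≈ 62.5055); B is behind A.

5688/91 frames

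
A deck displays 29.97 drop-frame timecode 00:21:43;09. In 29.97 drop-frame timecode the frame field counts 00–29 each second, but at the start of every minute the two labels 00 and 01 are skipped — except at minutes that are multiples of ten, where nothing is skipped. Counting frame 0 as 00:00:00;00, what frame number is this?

39061

As if non-drop at 30 labels/s: (0 × 3600 + 21 × 60 + 43) × 30 + 9 = 39099.
Minute boundaries passed: 21; those not divisible by 10: 21 − 2 = 19; dropped labels = 2 × 19 = 38.
Actual frame index = 39099 − 38 = 39061.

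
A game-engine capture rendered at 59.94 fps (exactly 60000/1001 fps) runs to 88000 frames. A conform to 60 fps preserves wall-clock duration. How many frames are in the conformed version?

Target frames = source frames × (target rate / source rate) = 88000 × (60)/(60000/1001) = 88000 × 1001/1000 = 88088.

88088 frames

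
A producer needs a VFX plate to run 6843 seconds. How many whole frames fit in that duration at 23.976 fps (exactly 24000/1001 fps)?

Frames = 6843 × 24000/1001 = 164232000/1001 ≈ 164067.9321.
Complete frames: 164067.

164067 frames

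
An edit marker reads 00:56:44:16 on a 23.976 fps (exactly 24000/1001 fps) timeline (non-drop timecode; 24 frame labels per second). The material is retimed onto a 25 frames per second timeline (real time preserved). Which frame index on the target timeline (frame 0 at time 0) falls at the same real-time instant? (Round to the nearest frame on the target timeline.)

frame 85202

Source frame index: (0×3600 + 56×60 + 44) × 24 + 16 = 81712.
Real time: 81712 / (24000/1001) = 5112107/1500 s.
Target frame: (5112107/1500) × (25) = 5112107/60 ≈ 85201.783 → 85202.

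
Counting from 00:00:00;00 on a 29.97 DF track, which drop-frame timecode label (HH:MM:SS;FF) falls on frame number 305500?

02:49:53;16

Ten DF minutes hold 17982 frames, so frame 305500 lies in block 16 (frames 287712–305693) with 17788 frames into that block.
The block's first minute is 1800 frames and the rest 1798 each; 17788 frames reaches minute 9, so 16 × 18 + 9 × 2 = 306 labels have been skipped so far.
Adding those back, label number 305500 + 306 = 305806 at 30 labels/s is 10193 s + 16 f = 2 h 49 min 53 s frame 16, i.e. 02:49:53;16.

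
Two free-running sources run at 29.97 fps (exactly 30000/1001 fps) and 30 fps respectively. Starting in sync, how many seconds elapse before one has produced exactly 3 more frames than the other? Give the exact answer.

The gap grows by |30 − 30000/1001| = 30/1001 frames per second.
Time for a 3-frame gap: 3 ÷ (30/1001) = 100.1 s.

100.1 seconds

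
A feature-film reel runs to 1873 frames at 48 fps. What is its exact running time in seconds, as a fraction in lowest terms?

1873/48 seconds

Running time = 1873 ÷ (48) = 1873 × 1/48 = 1873/48 s.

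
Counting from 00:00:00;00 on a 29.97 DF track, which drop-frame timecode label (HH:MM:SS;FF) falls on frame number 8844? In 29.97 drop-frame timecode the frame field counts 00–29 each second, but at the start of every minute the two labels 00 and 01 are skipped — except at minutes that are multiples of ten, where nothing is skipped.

00:04:55;02

Each 10-minute DF block holds 10 × 60 × 30 − 9 × 2 = 17982 frames. 8844 ÷ 17982 → 0 full blocks, remainder 8844.
Within the partial block the first minute is 1800 frames and each further minute 1798, so 4 further minute boundaries passed. Total skipped labels = 18 × 0 + 2 × 4 = 8.
Non-drop label index = 8844 + 8 = 8852; at 30 labels/s that is 00:04:55:02, i.e. DF 00:04:55;02.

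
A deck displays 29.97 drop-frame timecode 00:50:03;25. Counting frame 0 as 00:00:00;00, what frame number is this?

As if non-drop at 30 labels/s: (0 × 3600 + 50 × 60 + 3) × 30 + 25 = 90115.
Minute boundaries passed: 50; those not divisible by 10: 50 − 5 = 45; dropped labels = 2 × 45 = 90.
Actual frame index = 90115 − 90 = 90025.

90025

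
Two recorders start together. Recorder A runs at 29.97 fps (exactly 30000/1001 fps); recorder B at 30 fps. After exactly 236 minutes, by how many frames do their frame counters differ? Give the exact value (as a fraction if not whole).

236 min = 14160 s.
A emits 30000/1001 × 14160 = 424800000/1001 frames; B emits 30 × 14160 = 424800.
Difference = 424800/1001 frames (≈ 424.3756); B is ahead of A.

424800/1001 frames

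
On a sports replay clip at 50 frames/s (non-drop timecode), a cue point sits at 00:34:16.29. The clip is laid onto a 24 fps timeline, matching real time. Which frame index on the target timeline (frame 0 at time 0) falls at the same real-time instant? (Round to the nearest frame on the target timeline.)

frame 49358

Source frame index: (0×3600 + 34×60 + 16) × 50 + 29 = 102829.
Real time: 102829 / (50) = 102829/50 s.
Target frame: (102829/50) × (24) = 1233948/25 ≈ 49357.920 → 49358.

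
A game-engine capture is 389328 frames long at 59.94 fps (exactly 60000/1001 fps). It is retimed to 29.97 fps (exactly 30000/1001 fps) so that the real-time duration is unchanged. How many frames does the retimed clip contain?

Target frames = source frames × (target rate / source rate) = 389328 × (30000/1001)/(60000/1001) = 389328 × 1/2 = 194664.

194664 frames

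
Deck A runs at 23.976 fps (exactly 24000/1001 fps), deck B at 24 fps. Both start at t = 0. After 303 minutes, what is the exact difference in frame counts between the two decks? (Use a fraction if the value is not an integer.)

436320/1001 frames

303 min = 18180 s.
A emits 24000/1001 × 18180 = 436320000/1001 frames; B emits 24 × 18180 = 436320.
Difference = 436320/1001 frames (≈ 435.8841); B is ahead of A.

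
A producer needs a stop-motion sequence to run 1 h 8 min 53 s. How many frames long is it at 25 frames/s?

103325 frames

1 h 8 min 53 s = 4133 s.
Frames = 4133 × 25 = 103325.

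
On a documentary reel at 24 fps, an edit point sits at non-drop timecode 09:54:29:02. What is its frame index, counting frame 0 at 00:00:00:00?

Total seconds to the label: (9 × 3600 + 54 × 60 + 29) = 35669.
Frame index = 35669 × 24 + 2 = 856058.

frame 856058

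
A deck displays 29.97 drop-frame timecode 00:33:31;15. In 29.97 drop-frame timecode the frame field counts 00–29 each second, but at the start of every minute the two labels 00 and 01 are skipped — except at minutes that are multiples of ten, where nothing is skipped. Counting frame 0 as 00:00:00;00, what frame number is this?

Complete 10-minute blocks: 3, each 17982 frames → 53946.
Remaining 3 whole minutes in the current block: 1800 + 2 × 1798 = 5396 frames.
Within the current minute: 31 × 30 + 15 − 2 = 943 (labels ;00/;01 skipped at this minute). Total = 53946 + 5396 + 943 = 60285.

60285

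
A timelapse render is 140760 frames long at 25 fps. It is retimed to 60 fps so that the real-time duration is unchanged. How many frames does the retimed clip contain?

Target frames = source frames × (target rate / source rate) = 140760 × (60)/(25) = 140760 × 12/5 = 337824.

337824 frames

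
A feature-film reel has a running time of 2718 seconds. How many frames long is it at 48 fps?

Frames = 2718 × 48 = 130464.

130464 frames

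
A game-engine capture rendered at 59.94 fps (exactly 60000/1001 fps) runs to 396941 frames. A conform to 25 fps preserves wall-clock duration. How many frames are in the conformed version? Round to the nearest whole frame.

Frames at target rate = 396941 × (25) / (60000/1001) = 397337941/2400 ≈ 165557.475.
Nearest whole frame: 165557.

165557 frames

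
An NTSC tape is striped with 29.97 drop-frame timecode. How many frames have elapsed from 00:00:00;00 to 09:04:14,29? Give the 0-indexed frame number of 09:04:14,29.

Complete 10-minute blocks: 54, each 17982 frames → 971028.
Remaining 4 whole minutes in the current block: 1800 + 3 × 1798 = 7194 frames.
Within the current minute: 14 × 30 + 29 − 2 = 447 (labels ;00/;01 skipped at this minute). Total = 971028 + 7194 + 447 = 978669.

978669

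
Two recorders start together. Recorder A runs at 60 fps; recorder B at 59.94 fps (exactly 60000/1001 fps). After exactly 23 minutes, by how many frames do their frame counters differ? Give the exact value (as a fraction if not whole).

82800/1001 frames

23 min = 1380 s.
A emits 60 × 1380 = 82800 frames; B emits 60000/1001 × 1380 = 82800000/1001.
Difference = 82800/1001 frames (≈ 82.7173); B is behind A.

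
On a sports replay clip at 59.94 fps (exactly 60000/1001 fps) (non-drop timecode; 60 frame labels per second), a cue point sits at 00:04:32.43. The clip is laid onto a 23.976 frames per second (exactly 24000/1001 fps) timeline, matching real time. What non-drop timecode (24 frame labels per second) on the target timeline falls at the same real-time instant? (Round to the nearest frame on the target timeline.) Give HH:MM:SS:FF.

Source frame index: (0×3600 + 4×60 + 32) × 60 + 43 = 16363.
Real time: 16363 / (60000/1001) = 16379363/60000 s.
Target frame: (16379363/60000) × (24000/1001) = 32726/5 ≈ 6545.200 → 6545.
At 24 labels/s: frame 6545 → 00:04:32:17.

00:04:32:17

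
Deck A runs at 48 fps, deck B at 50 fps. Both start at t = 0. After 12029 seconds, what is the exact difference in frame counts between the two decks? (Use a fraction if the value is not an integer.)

A emits 48 × 12029 = 577392 frames; B emits 50 × 12029 = 601450.
Difference = 24058 frames; B is ahead of A.

24058 frames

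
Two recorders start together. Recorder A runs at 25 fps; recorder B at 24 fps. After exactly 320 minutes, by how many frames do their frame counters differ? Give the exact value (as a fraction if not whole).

19200 frames

320 min = 19200 s.
A emits 25 × 19200 = 480000 frames; B emits 24 × 19200 = 460800.
Difference = 19200 frames; B is behind A.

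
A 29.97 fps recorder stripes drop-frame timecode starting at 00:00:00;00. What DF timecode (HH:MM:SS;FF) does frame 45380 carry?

Each 10-minute DF block holds 10 × 60 × 30 − 9 × 2 = 17982 frames. 45380 ÷ 17982 → 2 full blocks, remainder 9416.
Within the partial block the first minute is 1800 frames and each further minute 1798, so 5 further minute boundaries passed. Total skipped labels = 18 × 2 + 2 × 5 = 46.
Non-drop label index = 45380 + 46 = 45426; at 30 labels/s that is 00:25:14:06, i.e. DF 00:25:14;06.

00:25:14;06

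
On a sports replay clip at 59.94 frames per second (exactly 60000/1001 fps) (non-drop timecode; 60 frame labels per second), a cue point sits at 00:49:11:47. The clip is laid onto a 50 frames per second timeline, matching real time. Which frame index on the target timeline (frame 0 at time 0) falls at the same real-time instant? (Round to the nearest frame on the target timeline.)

Source frame index: (0×3600 + 49×60 + 11) × 60 + 47 = 177107.
Real time: 177107 / (60000/1001) = 177284107/60000 s.
Target frame: (177284107/60000) × (50) = 177284107/1200 ≈ 147736.756 → 147737.

frame 147737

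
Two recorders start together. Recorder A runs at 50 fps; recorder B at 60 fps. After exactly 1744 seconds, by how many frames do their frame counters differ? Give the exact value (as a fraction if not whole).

17440 frames

A emits 50 × 1744 = 87200 frames; B emits 60 × 1744 = 104640.
Difference = 17440 frames; B is ahead of A.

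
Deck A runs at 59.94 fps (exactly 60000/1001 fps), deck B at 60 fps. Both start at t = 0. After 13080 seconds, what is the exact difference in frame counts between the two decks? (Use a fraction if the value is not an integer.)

A emits 60000/1001 × 13080 = 784800000/1001 frames; B emits 60 × 13080 = 784800.
Difference = 784800/1001 frames (≈ 784.0160); B is ahead of A.

784800/1001 frames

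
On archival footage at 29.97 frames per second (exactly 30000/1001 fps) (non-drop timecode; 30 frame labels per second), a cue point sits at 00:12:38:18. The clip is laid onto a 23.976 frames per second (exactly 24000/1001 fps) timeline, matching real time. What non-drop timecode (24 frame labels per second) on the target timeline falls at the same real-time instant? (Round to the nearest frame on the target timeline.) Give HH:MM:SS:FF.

00:12:38:14

Source frame index: (0×3600 + 12×60 + 38) × 30 + 18 = 22758.
Real time: 22758 / (30000/1001) = 3796793/5000 s.
Target frame: (3796793/5000) × (24000/1001) = 91032/5 ≈ 18206.400 → 18206.
At 24 labels/s: frame 18206 → 00:12:38:14.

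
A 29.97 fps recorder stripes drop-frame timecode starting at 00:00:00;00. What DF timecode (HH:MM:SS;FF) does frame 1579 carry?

00:00:52;19

Ten DF minutes hold 17982 frames, so frame 1579 lies in block 0 (frames 0–17981) with 1579 frames into that block.
The block's first minute is 1800 frames and the rest 1798 each; 1579 frames reaches minute 0, so 0 × 18 + 0 × 2 = 0 labels have been skipped so far.
Adding those back, label number 1579 + 0 = 1579 at 30 labels/s is 52 s + 19 f = 0 h 0 min 52 s frame 19, i.e. 00:00:52;19.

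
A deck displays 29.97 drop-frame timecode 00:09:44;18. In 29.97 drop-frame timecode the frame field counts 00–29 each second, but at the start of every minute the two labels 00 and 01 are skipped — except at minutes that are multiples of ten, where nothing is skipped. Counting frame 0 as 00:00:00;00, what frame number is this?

As if non-drop at 30 labels/s: (0 × 3600 + 9 × 60 + 44) × 30 + 18 = 17538.
Minute boundaries passed: 9; those not divisible by 10: 9 − 0 = 9; dropped labels = 2 × 9 = 18.
Actual frame index = 17538 − 18 = 17520.

17520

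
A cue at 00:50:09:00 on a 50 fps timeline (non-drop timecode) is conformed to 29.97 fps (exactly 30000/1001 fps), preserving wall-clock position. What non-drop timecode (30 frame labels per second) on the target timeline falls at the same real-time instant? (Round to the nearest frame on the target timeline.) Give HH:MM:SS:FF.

00:50:06:00

Source frame index: (0×3600 + 50×60 + 9) × 50 + 0 = 150450.
Real time: 150450 / (50) = 3009 s.
Target frame: (3009) × (30000/1001) = 90270000/1001 ≈ 90179.820 → 90180.
At 30 labels/s: frame 90180 → 00:50:06:00.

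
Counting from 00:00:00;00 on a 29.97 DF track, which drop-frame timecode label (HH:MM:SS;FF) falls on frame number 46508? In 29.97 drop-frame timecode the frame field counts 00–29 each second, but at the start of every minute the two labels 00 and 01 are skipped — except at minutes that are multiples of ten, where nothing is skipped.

Ten DF minutes hold 17982 frames, so frame 46508 lies in block 2 (frames 35964–53945) with 10544 frames into that block.
The block's first minute is 1800 frames and the rest 1798 each; 10544 frames reaches minute 5, so 2 × 18 + 5 × 2 = 46 labels have been skipped so far.
Adding those back, label number 46508 + 46 = 46554 at 30 labels/s is 1551 s + 24 f = 0 h 25 min 51 s frame 24, i.e. 00:25:51;24.

00:25:51;24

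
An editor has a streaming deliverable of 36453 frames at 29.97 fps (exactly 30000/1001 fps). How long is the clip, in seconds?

Running time = 36453 / (30000/1001) = 1216.3151 s.

1216.3151 seconds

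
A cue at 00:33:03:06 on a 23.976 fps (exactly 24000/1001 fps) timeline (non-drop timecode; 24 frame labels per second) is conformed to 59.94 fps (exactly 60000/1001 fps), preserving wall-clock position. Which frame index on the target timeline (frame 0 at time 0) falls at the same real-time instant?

Source frame index: (0×3600 + 33×60 + 3) × 24 + 6 = 47598.
Real time: 47598 / (24000/1001) = 7940933/4000 s.
Target frame: (7940933/4000) × (60000/1001) = 118995.

frame 118995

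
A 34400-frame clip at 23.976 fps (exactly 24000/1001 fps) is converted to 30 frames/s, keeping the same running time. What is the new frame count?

Target frames = source frames × (target rate / source rate) = 34400 × (30)/(24000/1001) = 34400 × 1001/800 = 43043.

43043 frames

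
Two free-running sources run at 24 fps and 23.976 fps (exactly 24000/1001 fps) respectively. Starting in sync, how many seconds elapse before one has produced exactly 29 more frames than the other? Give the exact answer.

29029/24 seconds

The gap grows by |24000/1001 − 24| = 24/1001 frames per second.
Time for a 29-frame gap: 29 ÷ (24/1001) = 29029/24 s.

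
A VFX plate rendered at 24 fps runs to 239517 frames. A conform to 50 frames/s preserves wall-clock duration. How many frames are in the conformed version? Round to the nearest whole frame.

498994 frames

Frames at target rate = 239517 × (50) / (24) = 1995975/4 ≈ 498993.750.
Nearest whole frame: 498994.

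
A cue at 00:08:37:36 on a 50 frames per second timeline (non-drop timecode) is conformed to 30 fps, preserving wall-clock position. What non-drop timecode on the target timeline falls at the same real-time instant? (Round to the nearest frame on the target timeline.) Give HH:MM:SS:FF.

00:08:37:22

Source frame index: (0×3600 + 8×60 + 37) × 50 + 36 = 25886.
Real time: 25886 / (50) = 12943/25 s.
Target frame: (12943/25) × (30) = 77658/5 ≈ 15531.600 → 15532.
At 30 labels/s: frame 15532 → 00:08:37:22.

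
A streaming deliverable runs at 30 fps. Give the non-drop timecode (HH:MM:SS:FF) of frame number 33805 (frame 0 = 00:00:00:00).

00:18:46:25

33805 ÷ 30 = 1126 full seconds, remainder 25 frames.
1126 s = 0 h 18 min 46 s.
Timecode: 00:18:46:25.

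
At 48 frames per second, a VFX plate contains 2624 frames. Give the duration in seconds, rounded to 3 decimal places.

54.667 seconds

Running time = 2624 × 1/48 = 164/3 s ≈ 54.667 s.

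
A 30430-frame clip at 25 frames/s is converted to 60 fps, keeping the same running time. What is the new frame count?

73032 frames

Target frames = source frames × (target rate / source rate) = 30430 × (60)/(25) = 30430 × 12/5 = 73032.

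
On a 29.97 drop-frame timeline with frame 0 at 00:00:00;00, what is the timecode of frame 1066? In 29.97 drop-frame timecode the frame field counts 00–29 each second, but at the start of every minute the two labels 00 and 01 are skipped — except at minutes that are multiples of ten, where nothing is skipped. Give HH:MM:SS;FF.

00:00:35;16

Ten DF minutes hold 17982 frames, so frame 1066 lies in block 0 (frames 0–17981) with 1066 frames into that block.
The block's first minute is 1800 frames and the rest 1798 each; 1066 frames reaches minute 0, so 0 × 18 + 0 × 2 = 0 labels have been skipped so far.
Adding those back, label number 1066 + 0 = 1066 at 30 labels/s is 35 s + 16 f = 0 h 0 min 35 s frame 16, i.e. 00:00:35;16.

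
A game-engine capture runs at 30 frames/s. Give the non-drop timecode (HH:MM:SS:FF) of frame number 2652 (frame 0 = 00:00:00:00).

2652 ÷ 30 = 88 full seconds, remainder 12 frames.
88 s = 0 h 1 min 28 s.
Timecode: 00:01:28:12.

00:01:28:12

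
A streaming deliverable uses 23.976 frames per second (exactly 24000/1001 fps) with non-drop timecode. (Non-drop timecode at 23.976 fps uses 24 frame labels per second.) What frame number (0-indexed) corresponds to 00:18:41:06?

frame 26910

Total seconds to the label: (0 × 3600 + 18 × 60 + 41) = 1121.
Frame index = 1121 × 24 + 6 = 26910.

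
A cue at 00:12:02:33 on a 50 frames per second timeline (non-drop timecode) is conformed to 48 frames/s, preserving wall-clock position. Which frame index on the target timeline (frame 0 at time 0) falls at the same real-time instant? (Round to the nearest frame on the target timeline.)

Source frame index: (0×3600 + 12×60 + 2) × 50 + 33 = 36133.
Real time: 36133 / (50) = 36133/50 s.
Target frame: (36133/50) × (48) = 867192/25 ≈ 34687.680 → 34688.

frame 34688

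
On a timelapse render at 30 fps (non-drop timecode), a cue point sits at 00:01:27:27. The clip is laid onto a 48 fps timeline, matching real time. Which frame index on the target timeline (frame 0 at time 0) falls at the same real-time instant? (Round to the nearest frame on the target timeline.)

Source frame index: (0×3600 + 1×60 + 27) × 30 + 27 = 2637.
Real time: 2637 / (30) = 879/10 s.
Target frame: (879/10) × (48) = 21096/5 ≈ 4219.200 → 4219.

frame 4219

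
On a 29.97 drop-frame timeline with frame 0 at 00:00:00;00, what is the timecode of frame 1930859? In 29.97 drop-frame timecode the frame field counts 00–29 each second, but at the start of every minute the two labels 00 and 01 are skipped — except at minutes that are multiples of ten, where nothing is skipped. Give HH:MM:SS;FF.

17:53:46;11

Ten DF minutes hold 17982 frames, so frame 1930859 lies in block 107 (frames 1924074–1942055) with 6785 frames into that block.
The block's first minute is 1800 frames and the rest 1798 each; 6785 frames reaches minute 3, so 107 × 18 + 3 × 2 = 1932 labels have been skipped so far.
Adding those back, label number 1930859 + 1932 = 1932791 at 30 labels/s is 64426 s + 11 f = 17 h 53 min 46 s frame 11, i.e. 17:53:46;11.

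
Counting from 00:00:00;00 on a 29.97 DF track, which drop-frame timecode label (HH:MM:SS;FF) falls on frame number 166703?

Ten DF minutes hold 17982 frames, so frame 166703 lies in block 9 (frames 161838–179819) with 4865 frames into that block.
The block's first minute is 1800 frames and the rest 1798 each; 4865 frames reaches minute 2, so 9 × 18 + 2 × 2 = 166 labels have been skipped so far.
Adding those back, label number 166703 + 166 = 166869 at 30 labels/s is 5562 s + 9 f = 1 h 32 min 42 s frame 9, i.e. 01:32:42;09.

01:32:42;09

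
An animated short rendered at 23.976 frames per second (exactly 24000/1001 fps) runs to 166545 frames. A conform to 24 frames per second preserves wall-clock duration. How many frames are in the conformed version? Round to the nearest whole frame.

166712 frames

Frames at target rate = 166545 × (24) / (24000/1001) = 33342309/200 ≈ 166711.545.
Nearest whole frame: 166712.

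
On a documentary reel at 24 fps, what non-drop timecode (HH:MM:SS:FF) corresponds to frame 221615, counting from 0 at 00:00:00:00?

02:33:53:23

221615 ÷ 24 = 9233 full seconds, remainder 23 frames.
9233 s = 2 h 33 min 53 s.
Timecode: 02:33:53:23.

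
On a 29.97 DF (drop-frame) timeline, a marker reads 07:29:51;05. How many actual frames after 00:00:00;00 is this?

808925

Complete 10-minute blocks: 44, each 17982 frames → 791208.
Remaining 9 whole minutes in the current block: 1800 + 8 × 1798 = 16184 frames.
Within the current minute: 51 × 30 + 5 − 2 = 1533 (labels ;00/;01 skipped at this minute). Total = 791208 + 16184 + 1533 = 808925.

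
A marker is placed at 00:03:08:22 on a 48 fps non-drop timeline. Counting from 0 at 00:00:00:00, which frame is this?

frame 9046

Total seconds to the label: (0 × 3600 + 3 × 60 + 8) = 188.
Frame index = 188 × 48 + 22 = 9046.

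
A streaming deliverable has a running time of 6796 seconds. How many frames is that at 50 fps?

339800 frames

Frames = 6796 × 50 = 339800.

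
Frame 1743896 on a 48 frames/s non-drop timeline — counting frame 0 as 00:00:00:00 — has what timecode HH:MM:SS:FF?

1743896 ÷ 48 = 36331 full seconds, remainder 8 frames.
36331 s = 10 h 5 min 31 s.
Timecode: 10:05:31:08.

10:05:31:08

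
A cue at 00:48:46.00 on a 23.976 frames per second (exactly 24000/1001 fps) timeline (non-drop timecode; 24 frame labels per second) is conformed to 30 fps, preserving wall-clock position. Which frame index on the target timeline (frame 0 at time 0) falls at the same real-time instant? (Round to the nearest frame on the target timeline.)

frame 87868

Source frame index: (0×3600 + 48×60 + 46) × 24 + 0 = 70224.
Real time: 70224 / (24000/1001) = 1464463/500 s.
Target frame: (1464463/500) × (30) = 4393389/50 ≈ 87867.780 → 87868.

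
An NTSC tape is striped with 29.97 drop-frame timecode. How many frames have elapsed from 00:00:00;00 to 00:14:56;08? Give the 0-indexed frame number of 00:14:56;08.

Complete 10-minute blocks: 1, each 17982 frames → 17982.
Remaining 4 whole minutes in the current block: 1800 + 3 × 1798 = 7194 frames.
Within the current minute: 56 × 30 + 8 − 2 = 1686 (labels ;00/;01 skipped at this minute). Total = 17982 + 7194 + 1686 = 26862.

26862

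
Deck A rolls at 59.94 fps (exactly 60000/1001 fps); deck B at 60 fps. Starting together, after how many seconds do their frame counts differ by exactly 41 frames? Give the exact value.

The gap grows by |60 − 60000/1001| = 60/1001 frames per second.
Time for a 41-frame gap: 41 ÷ (60/1001) = 41041/60 s.

41041/60 seconds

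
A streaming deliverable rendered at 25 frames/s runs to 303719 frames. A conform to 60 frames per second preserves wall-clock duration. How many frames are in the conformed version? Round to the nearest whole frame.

Frames at target rate = 303719 × (60) / (25) = 3644628/5 ≈ 728925.600.
Nearest whole frame: 728926.

728926 frames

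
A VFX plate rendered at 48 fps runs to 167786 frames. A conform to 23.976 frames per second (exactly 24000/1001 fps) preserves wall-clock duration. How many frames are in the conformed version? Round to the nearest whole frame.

Frames at target rate = 167786 × (24000/1001) / (48) = 83893000/1001 ≈ 83809.191.
Nearest whole frame: 83809.

83809 frames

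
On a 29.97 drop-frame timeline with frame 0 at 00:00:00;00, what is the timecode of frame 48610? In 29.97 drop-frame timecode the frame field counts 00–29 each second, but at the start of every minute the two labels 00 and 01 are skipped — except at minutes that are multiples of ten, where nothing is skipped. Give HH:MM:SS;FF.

Each 10-minute DF block holds 10 × 60 × 30 − 9 × 2 = 17982 frames. 48610 ÷ 17982 → 2 full blocks, remainder 12646.
Within the partial block the first minute is 1800 frames and each further minute 1798, so 7 further minute boundaries passed. Total skipped labels = 18 × 2 + 2 × 7 = 50.
Non-drop label index = 48610 + 50 = 48660; at 30 labels/s that is 00:27:02:00, i.e. DF 00:27:02;00.

00:27:02;00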